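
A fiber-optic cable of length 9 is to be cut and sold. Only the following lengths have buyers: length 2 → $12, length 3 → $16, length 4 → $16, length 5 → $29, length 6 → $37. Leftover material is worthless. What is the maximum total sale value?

53

Build f[k] bottom-up: f[k] = max over allowed piece i of (p[i] + f[k−i]).
f[1] = 0
f[2] = 12
f[3] = max(12+0, 16+0) = 16
f[4] = max(12+12, 16+0, 16+0) = 24
f[5] = max(12+16, 16+12, 16+0, 29+0) = 29
f[6] = max(12+24, 16+16, 16+12, 29+0, 37+0) = 37
f[7] = max(12+29, 16+24, 16+16, 29+12, 37+0) = 41
f[8] = max(12+37, 16+29, 16+24, 29+16, 37+12) = 49
f[9] = max(12+41, 16+37, 16+29, 29+24, 37+16) = 53
One optimal cutting: 5 + 2 + 2 → $53.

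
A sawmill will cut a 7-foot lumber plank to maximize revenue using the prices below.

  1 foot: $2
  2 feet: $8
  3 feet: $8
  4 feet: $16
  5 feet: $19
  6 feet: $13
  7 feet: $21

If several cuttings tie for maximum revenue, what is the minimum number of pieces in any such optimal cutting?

2

Consider every possible first cut. r[k] is the best of p[i]+r[k−i] over all sellable i≤k.
r[1] = 2
r[2] = max(2+2, 8+0) = 8
r[3] = max(2+8, 8+2, 8+0) = 10
r[4] = max(2+10, 8+8, 8+2, 16+0) = 16
r[5] = max(2+16, 8+10, 8+8, 16+2, 19+0) = 19
r[6] = max(2+19, 8+16, 8+10, 16+8, 19+2, 13+0) = 24
r[7] = max(2+24, 8+19, 8+16, …, 13+2, 21+0) = 27
Maximum revenue is $27.
Now minimize piece count subject to staying optimal: for each k, pieces[k] = 1 + min over i with p[i]+r[k−i]=r[k] of pieces[k−i].
pieces[4] = 1
pieces[5] = 1
pieces[6] = 2
pieces[7] = 2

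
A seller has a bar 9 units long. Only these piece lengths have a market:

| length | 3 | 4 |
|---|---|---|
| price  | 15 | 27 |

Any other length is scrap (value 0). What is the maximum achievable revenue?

Consider every possible first cut. r[k] is the best of p[i]+r[k−i] over all sellable i≤k.
r[1] = 0
r[2] = 0
r[3] = 15
r[4] = 27
r[5] = 27
r[6] = 30  (first piece 3, then r[3]=15)
r[7] = 42  (first piece 3, then r[4]=27)
r[8] = 54  (first piece 4, then r[4]=27)
r[9] = 54
One optimal cutting: pieces 4 + 4 with 1 unit of scrap → 54.

54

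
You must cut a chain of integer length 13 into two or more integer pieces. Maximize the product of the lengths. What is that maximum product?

Define g[k] = max over 1≤i<k of i · max(k−i, g[k−i]); the inner max lets the remainder stay uncut if that's better.
Small cases: g[2]=1, g[3]=2, g[4]=4, g[5]=6, g[6]=9, g[7]=12, g[8]=18.
g[9] = 3×max(6,9) = 3×9 = 27
g[10] = 2×max(8,18) = 2×18 = 36
g[11] = 2×max(9,27) = 2×27 = 54
g[12] = 3×max(9,27) = 3×27 = 81
g[13] = 2×max(11,54) = 2×54 = 108
One optimal split: 3 + 3 + 3 + 2 + 2; product 3×3×3×2×2 = 108.

108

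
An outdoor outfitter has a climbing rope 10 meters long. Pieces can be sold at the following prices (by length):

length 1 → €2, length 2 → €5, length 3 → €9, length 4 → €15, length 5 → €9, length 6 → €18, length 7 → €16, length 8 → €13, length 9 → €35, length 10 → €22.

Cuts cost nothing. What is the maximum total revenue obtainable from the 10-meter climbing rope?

Let r[k] be the best obtainable value from length k. For each k, try every first piece i and keep the best of price[i] + r[k−i].
r[1] = 2
r[2] = 5
r[3] = 9
r[4] = 15
r[5] = 17  (first piece 1, then r[4]=15)
r[6] = 20  (first piece 2, then r[4]=15)
r[7] = 24  (first piece 3, then r[4]=15)
r[8] = 30  (first piece 4, then r[4]=15)
r[9] = 35
r[10] = 37  (first piece 1, then r[9]=35)
One optimal cutting: 9 + 1 → €35 + €2 = €37.

37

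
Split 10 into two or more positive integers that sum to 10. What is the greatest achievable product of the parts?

Fill m[k] for k=2..10: at each k try every first piece i and multiply by the better of (k−i) uncut or m[k−i].
Small cases: m[2]=1.
m[3] = 1*max(2,1) = 1*2 = 2
m[4] = 2*max(2,1) = 2*2 = 4
m[5] = 2*max(3,2) = 2*3 = 6
m[6] = 3*max(3,2) = 3*3 = 9
m[7] = 2*max(5,6) = 2*6 = 12
m[8] = 2*max(6,9) = 2*9 = 18
m[9] = 3*max(6,9) = 3*9 = 27
m[10] = 2*max(8,18) = 2*18 = 36
One optimal split: 3 + 3 + 2 + 2; product 3*3*2*2 = 36.

36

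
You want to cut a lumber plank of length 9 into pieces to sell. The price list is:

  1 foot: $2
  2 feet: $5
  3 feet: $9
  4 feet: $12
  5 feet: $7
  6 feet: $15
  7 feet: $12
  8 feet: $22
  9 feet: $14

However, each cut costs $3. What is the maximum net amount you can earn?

21

Consider every possible first cut. net[k] is the best of p[i]+net[k−i] over all sellable i≤k, charging 3 whenever i<k.
net[1] = 2
net[2] = 5
net[3] = 9
net[4] = 12
net[5] = 11  (first piece 1, then net[4]=12)
net[6] = 15  (first piece 3, then net[3]=9)
net[7] = 18  (first piece 3, then net[4]=12)
net[8] = 22
net[9] = 21  (first piece 1, then net[8]=22)
One optimal plan: pieces 8 + 1 (1 cut) → $24 − $3 = $21.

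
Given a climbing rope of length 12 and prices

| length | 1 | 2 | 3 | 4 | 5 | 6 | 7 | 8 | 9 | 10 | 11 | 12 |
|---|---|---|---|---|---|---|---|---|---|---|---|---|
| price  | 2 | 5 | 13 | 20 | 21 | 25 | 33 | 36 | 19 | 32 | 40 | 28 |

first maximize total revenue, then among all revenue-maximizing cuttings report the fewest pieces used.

3

Consider every possible first cut. r[k] is the best of p[i]+r[k−i] over all sellable i≤k.
r[1] = 2
r[2] = 5
r[3] = 13
r[4] = 20
r[5] = 22  (first piece 1, then r[4]=20)
r[6] = 26  (first piece 3, then r[3]=13)
r[7] = 33  (first piece 3, then r[4]=20)
r[8] = 40  (first piece 4, then r[4]=20)
r[9] = 42  (first piece 1, then r[8]=40)
r[10] = 46  (first piece 3, then r[7]=33)
r[11] = 53  (first piece 3, then r[8]=40)
r[12] = 60  (first piece 4, then r[8]=40)
Maximum revenue is €60.
Now minimize piece count subject to staying optimal: for each k, pieces[k] = 1 + min over i with p[i]+r[k−i]=r[k] of pieces[k−i].
pieces[9] = 3
pieces[10] = 2
pieces[11] = 2
pieces[12] = 3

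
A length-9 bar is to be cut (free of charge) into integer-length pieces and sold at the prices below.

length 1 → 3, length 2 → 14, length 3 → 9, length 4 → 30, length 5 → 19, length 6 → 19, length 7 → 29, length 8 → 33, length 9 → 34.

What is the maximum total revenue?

63

Consider every possible first cut. R[k] is the best of p[i]+R[k−i] over all sellable i≤k.
R[1] = 3
R[2] = 14
R[3] = 17  (first piece 1, then R[2]=14)
R[4] = 30
R[5] = 33  (first piece 1, then R[4]=30)
R[6] = 44  (first piece 2, then R[4]=30)
R[7] = 47  (first piece 1, then R[6]=44)
R[8] = 60  (first piece 4, then R[4]=30)
R[9] = 63  (first piece 1, then R[8]=60)
One optimal cutting: 4 + 4 + 1 → 30 + 30 + 3 = 63.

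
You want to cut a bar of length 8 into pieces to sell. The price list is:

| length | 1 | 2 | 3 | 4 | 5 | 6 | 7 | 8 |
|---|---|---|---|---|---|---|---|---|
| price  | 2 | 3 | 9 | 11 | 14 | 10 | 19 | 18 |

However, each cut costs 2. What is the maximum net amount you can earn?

Build r[k] bottom-up: r[k] = max over allowed piece i of (p[i] + r[k−i]) − 2 per cut.
r[1] = 2
r[2] = 3
r[3] = 9
r[4] = 11
r[5] = 14
r[6] = 16  (first piece 3, then r[3]=9)
r[7] = 19
r[8] = 21  (first piece 3, then r[5]=14)
One optimal plan: pieces 5 + 3 (1 cut) → 23 − 2 = 21.

21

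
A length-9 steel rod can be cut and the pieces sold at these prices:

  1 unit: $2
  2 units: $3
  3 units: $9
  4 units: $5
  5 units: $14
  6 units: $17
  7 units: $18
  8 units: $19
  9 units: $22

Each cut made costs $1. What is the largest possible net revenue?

25

Consider every possible first cut. r[k] is the best of p[i]+r[k−i] over all sellable i≤k, charging 1 whenever i<k.
r[1] = 2
r[2] = max(2+2-1, 3+0) = 3
r[3] = max(2+3-1, 3+2-1, 9+0) = 9
r[4] = max(2+9-1, 3+3-1, 9+2-1, 5+0) = 10
r[5] = max(2+10-1, 3+9-1, 9+3-1, 5+2-1, 14+0) = 14
r[6] = max(2+14-1, 3+10-1, 9+9-1, 5+3-1, 14+2-1, 17+0) = 17
r[7] = max(2+17-1, 3+14-1, 9+10-1, …, 17+2-1, 18+0) = 18
r[8] = max(2+18-1, 3+17-1, 9+14-1, …, 18+2-1, 19+0) = 22
r[9] = max(2+22-1, 3+18-1, 9+17-1, …, 19+2-1, 22+0) = 25
One optimal plan: pieces 3 + 3 + 3 (2 cuts) → $27 − $2 = $25.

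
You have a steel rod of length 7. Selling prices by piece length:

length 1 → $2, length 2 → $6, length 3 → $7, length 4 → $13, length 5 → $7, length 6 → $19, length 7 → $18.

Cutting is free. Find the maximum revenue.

Let R[k] be the best obtainable value from length k. For each k, try every first piece i and keep the best of price[i] + R[k−i].
R[1] = 2
R[2] = 6
R[3] = 8  (first piece 1, then R[2]=6)
R[4] = 13
R[5] = 15  (first piece 1, then R[4]=13)
R[6] = 19  (first piece 2, then R[4]=13)
R[7] = 21  (first piece 1, then R[6]=19)
One optimal cutting: 4 + 2 + 1 → $13 + $6 + $2 = $21.

21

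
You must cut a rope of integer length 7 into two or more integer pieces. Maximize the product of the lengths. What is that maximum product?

Fill prod[k] for k=2..7: at each k try every first piece i and multiply by the better of (k−i) uncut or prod[k−i].
prod[2] = 1*max(1,0) = 1*1 = 1
prod[3] = 1*max(2,1) = 1*2 = 2
prod[4] = 2*max(2,1) = 2*2 = 4
prod[5] = 2*max(3,2) = 2*3 = 6
prod[6] = 3*max(3,2) = 3*3 = 9
prod[7] = 2*max(5,6) = 2*6 = 12
One optimal split: 3 + 2 + 2; product 3*2*2 = 12.

12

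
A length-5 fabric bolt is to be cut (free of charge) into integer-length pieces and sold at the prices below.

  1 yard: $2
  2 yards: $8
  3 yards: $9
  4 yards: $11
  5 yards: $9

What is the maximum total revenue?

Let r[k] be the best obtainable value from length k. For each k, try every first piece i and keep the best of price[i] + r[k−i].
r[1] = 2
r[2] = 8
r[3] = 10  (first piece 1, then r[2]=8)
r[4] = 16  (first piece 2, then r[2]=8)
r[5] = 18  (first piece 1, then r[4]=16)
One optimal cutting: 2 + 2 + 1 → $8 + $8 + $2 = $18.

18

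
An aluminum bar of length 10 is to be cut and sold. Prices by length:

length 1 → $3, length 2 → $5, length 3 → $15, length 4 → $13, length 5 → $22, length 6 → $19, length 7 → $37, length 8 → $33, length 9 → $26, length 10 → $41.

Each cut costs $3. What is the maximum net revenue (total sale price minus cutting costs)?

49

Let v[k] be the best obtainable value from length k. For each k, try every first piece i and keep the best of price[i] + v[k−i] minus the 3 cut fee when i<k.
v[1] = 3
v[2] = max(3+3-3, 5+0) = 5
v[3] = max(3+5-3, 5+3-3, 15+0) = 15
v[4] = max(3+15-3, 5+5-3, 15+3-3, 13+0) = 15
v[5] = max(3+15-3, 5+15-3, 15+5-3, 13+3-3, 22+0) = 22
v[6] = max(3+22-3, 5+15-3, 15+15-3, 13+5-3, 22+3-3, 19+0) = 27
v[7] = max(3+27-3, 5+22-3, 15+15-3, …, 19+3-3, 37+0) = 37
v[8] = max(3+37-3, 5+27-3, 15+22-3, …, 37+3-3, 33+0) = 37
v[9] = max(3+37-3, 5+37-3, 15+27-3, …, 33+3-3, 26+0) = 39
v[10] = max(3+39-3, 5+37-3, 15+37-3, …, 26+3-3, 41+0) = 49
One optimal plan: pieces 7 + 3 (1 cut) → $52 − $3 = $49.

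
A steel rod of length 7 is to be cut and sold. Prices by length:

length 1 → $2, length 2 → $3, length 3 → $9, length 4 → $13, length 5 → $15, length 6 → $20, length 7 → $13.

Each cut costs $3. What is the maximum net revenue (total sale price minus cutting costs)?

19

Let net[k] be the best obtainable value from length k. For each k, try every first piece i and keep the best of price[i] + net[k−i] minus the 3 cut fee when i<k.
net[1] = 2
net[2] = max(2+2-3, 3+0) = 3
net[3] = max(2+3-3, 3+2-3, 9+0) = 9
net[4] = max(2+9-3, 3+3-3, 9+2-3, 13+0) = 13
net[5] = max(2+13-3, 3+9-3, 9+3-3, 13+2-3, 15+0) = 15
net[6] = max(2+15-3, 3+13-3, 9+9-3, 13+3-3, 15+2-3, 20+0) = 20
net[7] = max(2+20-3, 3+15-3, 9+13-3, …, 20+2-3, 13+0) = 19
One optimal plan: pieces 6 + 1 (1 cut) → $22 − $3 = $19.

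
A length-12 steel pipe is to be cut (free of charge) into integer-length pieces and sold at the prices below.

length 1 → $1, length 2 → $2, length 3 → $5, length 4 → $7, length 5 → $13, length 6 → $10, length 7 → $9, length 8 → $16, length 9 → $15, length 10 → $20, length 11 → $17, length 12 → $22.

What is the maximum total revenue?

28

Build best[k] bottom-up: best[k] = max over allowed piece i of (p[i] + best[k−i]).
best[1] = 1
best[2] = 2  (first piece 1, then best[1]=1)
best[3] = 5
best[4] = 7
best[5] = 13
best[6] = 14  (first piece 1, then best[5]=13)
best[7] = 15  (first piece 1, then best[6]=14)
best[8] = 18  (first piece 3, then best[5]=13)
best[9] = 20  (first piece 4, then best[5]=13)
best[10] = 26  (first piece 5, then best[5]=13)
best[11] = 27  (first piece 1, then best[10]=26)
best[12] = 28  (first piece 1, then best[11]=27)
One optimal cutting: 5 + 5 + 1 + 1 → $13 + $13 + $1 + $1 = $28.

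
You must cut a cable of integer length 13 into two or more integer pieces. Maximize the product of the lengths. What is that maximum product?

Define prod[k] = max over 1≤i<k of i · max(k−i, prod[k−i]); the inner max lets the remainder stay uncut if that's better.
Small cases: prod[2]=1, prod[3]=2, prod[4]=4, prod[5]=6, prod[6]=9.
prod[7] = max(1×9, 2×6, 3×4, 4×3, 5×2, 6×1) = 12
prod[8] = max(1×12, 2×9, 3×6, …, 6×2, 7×1) = 18
prod[9] = max(1×18, 2×12, 3×9, …, 7×2, 8×1) = 27
prod[10] = max(1×27, 2×18, 3×12, …, 8×2, 9×1) = 36
prod[11] = max(1×36, 2×27, 3×18, …, 9×2, 10×1) = 54
prod[12] = max(1×54, 2×36, 3×27, …, 10×2, 11×1) = 81
prod[13] = max(1×81, 2×54, 3×36, …, 11×2, 12×1) = 108
One optimal split: 3 + 3 + 3 + 2 + 2; product 3×3×3×2×2 = 108.

108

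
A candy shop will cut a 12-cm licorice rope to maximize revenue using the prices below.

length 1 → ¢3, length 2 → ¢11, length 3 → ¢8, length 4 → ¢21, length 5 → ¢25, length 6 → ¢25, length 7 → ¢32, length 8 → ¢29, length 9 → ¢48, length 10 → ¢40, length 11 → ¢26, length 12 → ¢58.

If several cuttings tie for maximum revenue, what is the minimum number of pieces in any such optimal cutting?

Build r[k] bottom-up: r[k] = max over allowed piece i of (p[i] + r[k−i]).
r[1] = 3
r[2] = 11
r[3] = 14  (first piece 1, then r[2]=11)
r[4] = 22  (first piece 2, then r[2]=11)
r[5] = 25  (first piece 1, then r[4]=22)
r[6] = 33  (first piece 2, then r[4]=22)
r[7] = 36  (first piece 1, then r[6]=33)
r[8] = 44  (first piece 2, then r[6]=33)
r[9] = 48
r[10] = 55  (first piece 2, then r[8]=44)
r[11] = 59  (first piece 2, then r[9]=48)
r[12] = 66  (first piece 2, then r[10]=55)
Maximum revenue is ¢66.
Now minimize piece count subject to staying optimal: for each k, pieces[k] = 1 + min over i with p[i]+r[k−i]=r[k] of pieces[k−i].
pieces[9] = 1
pieces[10] = 5
pieces[11] = 2
pieces[12] = 6

6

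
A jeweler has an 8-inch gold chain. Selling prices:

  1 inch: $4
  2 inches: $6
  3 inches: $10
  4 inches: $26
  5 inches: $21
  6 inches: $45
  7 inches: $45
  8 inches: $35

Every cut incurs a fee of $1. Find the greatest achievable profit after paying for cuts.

51

Consider every possible first cut. v[k] is the best of p[i]+v[k−i] over all sellable i≤k, charging 1 whenever i<k.
v[1] = 4
v[2] = max(4+4-1, 6+0) = 7
v[3] = max(4+7-1, 6+4-1, 10+0) = 10
v[4] = max(4+10-1, 6+7-1, 10+4-1, 26+0) = 26
v[5] = max(4+26-1, 6+10-1, 10+7-1, 26+4-1, 21+0) = 29
v[6] = max(4+29-1, 6+26-1, 10+10-1, 26+7-1, 21+4-1, 45+0) = 45
v[7] = max(4+45-1, 6+29-1, 10+26-1, …, 45+4-1, 45+0) = 48
v[8] = max(4+48-1, 6+45-1, 10+29-1, …, 45+4-1, 35+0) = 51
One optimal plan: pieces 6 + 1 + 1 (2 cuts) → $53 − $2 = $51.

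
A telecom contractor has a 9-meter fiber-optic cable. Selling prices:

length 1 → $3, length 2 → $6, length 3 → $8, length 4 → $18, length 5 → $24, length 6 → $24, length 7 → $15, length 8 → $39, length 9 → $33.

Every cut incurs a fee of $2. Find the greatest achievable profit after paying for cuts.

40

Let v[k] be the best obtainable value from length k. For each k, try every first piece i and keep the best of price[i] + v[k−i] minus the 2 cut fee when i<k.
v[1] = 3
v[2] = max(3+3-2, 6+0) = 6
v[3] = max(3+6-2, 6+3-2, 8+0) = 8
v[4] = max(3+8-2, 6+6-2, 8+3-2, 18+0) = 18
v[5] = max(3+18-2, 6+8-2, 8+6-2, 18+3-2, 24+0) = 24
v[6] = max(3+24-2, 6+18-2, 8+8-2, 18+6-2, 24+3-2, 24+0) = 25
v[7] = max(3+25-2, 6+24-2, 8+18-2, …, 24+3-2, 15+0) = 28
v[8] = max(3+28-2, 6+25-2, 8+24-2, …, 15+3-2, 39+0) = 39
v[9] = max(3+39-2, 6+28-2, 8+25-2, …, 39+3-2, 33+0) = 40
One optimal plan: pieces 8 + 1 (1 cut) → $42 − $2 = $40.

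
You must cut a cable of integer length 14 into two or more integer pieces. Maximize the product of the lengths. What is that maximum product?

162

Fill f[k] for k=2..14: at each k try every first piece i and multiply by the better of (k−i) uncut or f[k−i].
Small cases: f[2]=1, f[3]=2, f[4]=4, f[5]=6, f[6]=9, f[7]=12.
f[8] = 2*max(6,9) = 2*9 = 18
f[9] = 3*max(6,9) = 3*9 = 27
f[10] = 2*max(8,18) = 2*18 = 36
f[11] = 2*max(9,27) = 2*27 = 54
f[12] = 3*max(9,27) = 3*27 = 81
f[13] = 2*max(11,54) = 2*54 = 108
f[14] = 2*max(12,81) = 2*81 = 162
One optimal split: 3 + 3 + 3 + 3 + 2; product 3*3*3*3*2 = 162.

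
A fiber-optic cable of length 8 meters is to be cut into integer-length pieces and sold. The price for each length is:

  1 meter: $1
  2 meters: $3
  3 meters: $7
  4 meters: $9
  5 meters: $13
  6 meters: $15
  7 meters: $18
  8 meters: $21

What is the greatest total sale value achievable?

21

Consider every possible first cut. best[k] is the best of p[i]+best[k−i] over all sellable i≤k.
best[1] = 1
best[2] = max(1+1, 3+0) = 3
best[3] = max(1+3, 3+1, 7+0) = 7
best[4] = max(1+7, 3+3, 7+1, 9+0) = 9
best[5] = max(1+9, 3+7, 7+3, 9+1, 13+0) = 13
best[6] = max(1+13, 3+9, 7+7, 9+3, 13+1, 15+0) = 15
best[7] = max(1+15, 3+13, 7+9, …, 15+1, 18+0) = 18
best[8] = max(1+18, 3+15, 7+13, …, 18+1, 21+0) = 21
Best is to sell the whole 8-meter piece uncut for $21.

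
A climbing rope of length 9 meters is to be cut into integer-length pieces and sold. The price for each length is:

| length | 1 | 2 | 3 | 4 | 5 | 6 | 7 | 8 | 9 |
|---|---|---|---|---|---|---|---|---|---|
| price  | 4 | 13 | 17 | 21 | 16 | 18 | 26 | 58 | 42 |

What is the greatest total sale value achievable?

Consider every possible first cut. R[k] is the best of p[i]+R[k−i] over all sellable i≤k.
R[1] = 4
R[2] = max(4+4, 13+0) = 13
R[3] = max(4+13, 13+4, 17+0) = 17
R[4] = max(4+17, 13+13, 17+4, 21+0) = 26
R[5] = max(4+26, 13+17, 17+13, 21+4, 16+0) = 30
R[6] = max(4+30, 13+26, 17+17, 21+13, 16+4, 18+0) = 39
R[7] = max(4+39, 13+30, 17+26, …, 18+4, 26+0) = 43
R[8] = max(4+43, 13+39, 17+30, …, 26+4, 58+0) = 58
R[9] = max(4+58, 13+43, 17+39, …, 58+4, 42+0) = 62
One optimal cutting: 8 + 1 → €58 + €4 = €62.

62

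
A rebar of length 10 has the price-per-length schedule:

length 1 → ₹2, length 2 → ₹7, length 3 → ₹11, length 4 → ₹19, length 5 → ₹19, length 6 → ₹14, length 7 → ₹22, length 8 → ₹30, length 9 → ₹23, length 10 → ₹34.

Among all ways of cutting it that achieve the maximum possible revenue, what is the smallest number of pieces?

3

Let r[k] be the best obtainable value from length k. For each k, try every first piece i and keep the best of price[i] + r[k−i].
r[1] = 2
r[2] = max(2+2, 7+0) = 7
r[3] = max(2+7, 7+2, 11+0) = 11
r[4] = max(2+11, 7+7, 11+2, 19+0) = 19
r[5] = max(2+19, 7+11, 11+7, 19+2, 19+0) = 21
r[6] = max(2+21, 7+19, 11+11, 19+7, 19+2, 14+0) = 26
r[7] = max(2+26, 7+21, 11+19, …, 14+2, 22+0) = 30
r[8] = max(2+30, 7+26, 11+21, …, 22+2, 30+0) = 38
r[9] = max(2+38, 7+30, 11+26, …, 30+2, 23+0) = 40
r[10] = max(2+40, 7+38, 11+30, …, 23+2, 34+0) = 45
Maximum revenue is ₹45.
Now minimize piece count subject to staying optimal: for each k, pieces[k] = 1 + min over i with p[i]+r[k−i]=r[k] of pieces[k−i].
pieces[7] = 2
pieces[8] = 2
pieces[9] = 3
pieces[10] = 3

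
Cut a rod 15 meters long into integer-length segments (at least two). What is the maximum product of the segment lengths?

Let g[k] be the best product for length k (with at least one cut). For each first piece i, the rest contributes max(k−i, g[k−i]).
g[2] = 1×max(1,0) = 1×1 = 1
g[3] = 1×max(2,1) = 1×2 = 2
g[4] = 2×max(2,1) = 2×2 = 4
g[5] = 2×max(3,2) = 2×3 = 6
g[6] = 3×max(3,2) = 3×3 = 9
g[7] = 2×max(5,6) = 2×6 = 12
g[8] = 2×max(6,9) = 2×9 = 18
g[9] = 3×max(6,9) = 3×9 = 27
g[10] = 2×max(8,18) = 2×18 = 36
g[11] = 2×max(9,27) = 2×27 = 54
g[12] = 3×max(9,27) = 3×27 = 81
g[13] = 2×max(11,54) = 2×54 = 108
g[14] = 2×max(12,81) = 2×81 = 162
g[15] = 3×max(12,81) = 3×81 = 243
One optimal split: 3 + 3 + 3 + 3 + 3; product 3×3×3×3×3 = 243.

243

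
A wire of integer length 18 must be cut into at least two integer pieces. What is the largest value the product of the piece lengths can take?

Define g[k] = max over 1≤i<k of i · max(k−i, g[k−i]); the inner max lets the remainder stay uncut if that's better.
g[2] = 1*max(1,0) = 1*1 = 1
g[3] = max(1*2, 2*1) = 2
g[4] = max(1*3, 2*2, 3*1) = 4
g[5] = max(1*4, 2*3, 3*2, 4*1) = 6
g[6] = max(1*6, 2*4, 3*3, 4*2, 5*1) = 9
g[7] = max(1*9, 2*6, 3*4, 4*3, 5*2, 6*1) = 12
g[8] = max(1*12, 2*9, 3*6, …, 6*2, 7*1) = 18
g[9] = max(1*18, 2*12, 3*9, …, 7*2, 8*1) = 27
g[10] = max(1*27, 2*18, 3*12, …, 8*2, 9*1) = 36
g[11] = max(1*36, 2*27, 3*18, …, 9*2, 10*1) = 54
g[12] = max(1*54, 2*36, 3*27, …, 10*2, 11*1) = 81
g[13] = max(1*81, 2*54, 3*36, …, 11*2, 12*1) = 108
g[14] = max(1*108, 2*81, 3*54, …, 12*2, 13*1) = 162
g[15] = max(1*162, 2*108, 3*81, …, 13*2, 14*1) = 243
g[16] = max(1*243, 2*162, 3*108, …, 14*2, 15*1) = 324
g[17] = max(1*324, 2*243, 3*162, …, 15*2, 16*1) = 486
g[18] = max(1*486, 2*324, 3*243, …, 16*2, 17*1) = 729
One optimal split: 3 + 3 + 3 + 3 + 3 + 3; product 3*3*3*3*3*3 = 729.

729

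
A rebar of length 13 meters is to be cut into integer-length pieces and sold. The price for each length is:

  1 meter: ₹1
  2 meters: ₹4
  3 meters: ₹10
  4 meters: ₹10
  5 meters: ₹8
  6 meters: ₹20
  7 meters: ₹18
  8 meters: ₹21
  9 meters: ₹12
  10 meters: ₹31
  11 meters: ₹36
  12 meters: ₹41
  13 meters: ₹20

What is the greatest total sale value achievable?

42

Consider every possible first cut. v[k] is the best of p[i]+v[k−i] over all sellable i≤k.
v[1] = 1
v[2] = max(1+1, 4+0) = 4
v[3] = max(1+4, 4+1, 10+0) = 10
v[4] = max(1+10, 4+4, 10+1, 10+0) = 11
v[5] = max(1+11, 4+10, 10+4, 10+1, 8+0) = 14
v[6] = max(1+14, 4+11, 10+10, 10+4, 8+1, 20+0) = 20
v[7] = max(1+20, 4+14, 10+11, …, 20+1, 18+0) = 21
v[8] = max(1+21, 4+20, 10+14, …, 18+1, 21+0) = 24
v[9] = max(1+24, 4+21, 10+20, …, 21+1, 12+0) = 30
v[10] = max(1+30, 4+24, 10+21, …, 12+1, 31+0) = 31
v[11] = max(1+31, 4+30, 10+24, …, 31+1, 36+0) = 36
v[12] = max(1+36, 4+31, 10+30, …, 36+1, 41+0) = 41
v[13] = max(1+41, 4+36, 10+31, …, 41+1, 20+0) = 42
One optimal cutting: 12 + 1 → ₹41 + ₹1 = ₹42.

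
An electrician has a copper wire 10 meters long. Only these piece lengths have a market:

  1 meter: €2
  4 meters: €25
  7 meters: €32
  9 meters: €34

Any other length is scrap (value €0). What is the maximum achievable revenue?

Consider every possible first cut. r[k] is the best of p[i]+r[k−i] over all sellable i≤k.
r[1] = 2
r[2] = 4  (first piece 1, then r[1]=2)
r[3] = 6  (first piece 1, then r[2]=4)
r[4] = max(2+6, 25+0) = 25
r[5] = max(2+25, 25+2) = 27
r[6] = max(2+27, 25+4) = 29
r[7] = max(2+29, 25+6, 32+0) = 32
r[8] = max(2+32, 25+25, 32+2) = 50
r[9] = max(2+50, 25+27, 32+4, 34+0) = 52
r[10] = max(2+52, 25+29, 32+6, 34+2) = 54
One optimal cutting: 4 + 4 + 1 + 1 → €54.

54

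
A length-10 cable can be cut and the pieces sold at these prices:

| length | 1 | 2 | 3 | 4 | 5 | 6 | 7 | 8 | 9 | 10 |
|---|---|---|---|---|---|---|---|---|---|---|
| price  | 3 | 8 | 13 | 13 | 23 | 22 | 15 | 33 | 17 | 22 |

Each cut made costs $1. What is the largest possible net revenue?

Let net[k] be the best obtainable value from length k. For each k, try every first piece i and keep the best of price[i] + net[k−i] minus the 1 cut fee when i<k.
net[1] = 3
net[2] = max(3+3-1, 8+0) = 8
net[3] = max(3+8-1, 8+3-1, 13+0) = 13
net[4] = max(3+13-1, 8+8-1, 13+3-1, 13+0) = 15
net[5] = max(3+15-1, 8+13-1, 13+8-1, 13+3-1, 23+0) = 23
net[6] = max(3+23-1, 8+15-1, 13+13-1, 13+8-1, 23+3-1, 22+0) = 25
net[7] = max(3+25-1, 8+23-1, 13+15-1, …, 22+3-1, 15+0) = 30
net[8] = max(3+30-1, 8+25-1, 13+23-1, …, 15+3-1, 33+0) = 35
net[9] = max(3+35-1, 8+30-1, 13+25-1, …, 33+3-1, 17+0) = 37
net[10] = max(3+37-1, 8+35-1, 13+30-1, …, 17+3-1, 22+0) = 45
One optimal plan: pieces 5 + 5 (1 cut) → $46 − $1 = $45.

45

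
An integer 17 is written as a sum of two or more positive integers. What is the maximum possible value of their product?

Let prod[k] be the best product for length k (with at least one cut). For each first piece i, the rest contributes max(k−i, prod[k−i]).
prod[2] = 1×max(1,0) = 1×1 = 1
prod[3] = 1×max(2,1) = 1×2 = 2
prod[4] = 2×max(2,1) = 2×2 = 4
prod[5] = 2×max(3,2) = 2×3 = 6
prod[6] = 3×max(3,2) = 3×3 = 9
prod[7] = 2×max(5,6) = 2×6 = 12
prod[8] = 2×max(6,9) = 2×9 = 18
prod[9] = 3×max(6,9) = 3×9 = 27
prod[10] = 2×max(8,18) = 2×18 = 36
prod[11] = 2×max(9,27) = 2×27 = 54
prod[12] = 3×max(9,27) = 3×27 = 81
prod[13] = 2×max(11,54) = 2×54 = 108
prod[14] = 2×max(12,81) = 2×81 = 162
prod[15] = 3×max(12,81) = 3×81 = 243
prod[16] = 2×max(14,162) = 2×162 = 324
prod[17] = 2×max(15,243) = 2×243 = 486
One optimal split: 3 + 3 + 3 + 3 + 3 + 2; product 3×3×3×3×3×2 = 486.

486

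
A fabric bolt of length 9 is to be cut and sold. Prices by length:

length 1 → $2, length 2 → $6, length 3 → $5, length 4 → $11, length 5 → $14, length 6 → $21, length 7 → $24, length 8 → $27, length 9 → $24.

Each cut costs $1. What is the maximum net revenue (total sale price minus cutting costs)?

29

Consider every possible first cut. v[k] is the best of p[i]+v[k−i] over all sellable i≤k, charging 1 whenever i<k.
v[1] = 2
v[2] = 6
v[3] = 7  (first piece 1, then v[2]=6)
v[4] = 11  (first piece 2, then v[2]=6)
v[5] = 14
v[6] = 21
v[7] = 24
v[8] = 27
v[9] = 29  (first piece 2, then v[7]=24)
One optimal plan: pieces 7 + 2 (1 cut) → $30 − $1 = $29.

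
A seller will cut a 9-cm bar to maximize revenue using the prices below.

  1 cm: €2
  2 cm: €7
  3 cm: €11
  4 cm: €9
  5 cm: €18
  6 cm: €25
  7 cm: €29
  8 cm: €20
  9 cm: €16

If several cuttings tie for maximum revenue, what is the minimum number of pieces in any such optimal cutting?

Consider every possible first cut. r[k] is the best of p[i]+r[k−i] over all sellable i≤k.
r[1] = 2
r[2] = max(2+2, 7+0) = 7
r[3] = max(2+7, 7+2, 11+0) = 11
r[4] = max(2+11, 7+7, 11+2, 9+0) = 14
r[5] = max(2+14, 7+11, 11+7, 9+2, 18+0) = 18
r[6] = max(2+18, 7+14, 11+11, 9+7, 18+2, 25+0) = 25
r[7] = max(2+25, 7+18, 11+14, …, 25+2, 29+0) = 29
r[8] = max(2+29, 7+25, 11+18, …, 29+2, 20+0) = 32
r[9] = max(2+32, 7+29, 11+25, …, 20+2, 16+0) = 36
Maximum revenue is €36.
Now minimize piece count subject to staying optimal: for each k, pieces[k] = 1 + min over i with p[i]+r[k−i]=r[k] of pieces[k−i].
pieces[6] = 1
pieces[7] = 1
pieces[8] = 2
pieces[9] = 2

2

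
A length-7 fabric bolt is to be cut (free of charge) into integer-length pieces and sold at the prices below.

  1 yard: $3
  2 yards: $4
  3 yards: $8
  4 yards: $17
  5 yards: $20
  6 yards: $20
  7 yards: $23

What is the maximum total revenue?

Let r[k] be the best obtainable value from length k. For each k, try every first piece i and keep the best of price[i] + r[k−i].
r[1] = 3
r[2] = 6  (first piece 1, then r[1]=3)
r[3] = 9  (first piece 1, then r[2]=6)
r[4] = 17
r[5] = 20  (first piece 1, then r[4]=17)
r[6] = 23  (first piece 1, then r[5]=20)
r[7] = 26  (first piece 1, then r[6]=23)
One optimal cutting: 4 + 1 + 1 + 1 → $17 + $3 + $3 + $3 = $26.

26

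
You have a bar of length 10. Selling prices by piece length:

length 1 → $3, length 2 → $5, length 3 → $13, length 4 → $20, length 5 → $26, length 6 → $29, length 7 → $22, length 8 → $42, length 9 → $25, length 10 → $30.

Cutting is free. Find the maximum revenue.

Consider every possible first cut. v[k] is the best of p[i]+v[k−i] over all sellable i≤k.
v[1] = 3
v[2] = max(3+3, 5+0) = 6
v[3] = max(3+6, 5+3, 13+0) = 13
v[4] = max(3+13, 5+6, 13+3, 20+0) = 20
v[5] = max(3+20, 5+13, 13+6, 20+3, 26+0) = 26
v[6] = max(3+26, 5+20, 13+13, 20+6, 26+3, 29+0) = 29
v[7] = max(3+29, 5+26, 13+20, …, 29+3, 22+0) = 33
v[8] = max(3+33, 5+29, 13+26, …, 22+3, 42+0) = 42
v[9] = max(3+42, 5+33, 13+29, …, 42+3, 25+0) = 46
v[10] = max(3+46, 5+42, 13+33, …, 25+3, 30+0) = 52
One optimal cutting: 5 + 5 → $26 + $26 = $52.

52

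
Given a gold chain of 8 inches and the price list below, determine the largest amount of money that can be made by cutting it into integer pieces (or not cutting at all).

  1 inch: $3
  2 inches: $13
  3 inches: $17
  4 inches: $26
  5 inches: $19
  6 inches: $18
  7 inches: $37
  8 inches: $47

Consider every possible first cut. v[k] is the best of p[i]+v[k−i] over all sellable i≤k.
v[1] = 3
v[2] = max(3+3, 13+0) = 13
v[3] = max(3+13, 13+3, 17+0) = 17
v[4] = max(3+17, 13+13, 17+3, 26+0) = 26
v[5] = max(3+26, 13+17, 17+13, 26+3, 19+0) = 30
v[6] = max(3+30, 13+26, 17+17, 26+13, 19+3, 18+0) = 39
v[7] = max(3+39, 13+30, 17+26, …, 18+3, 37+0) = 43
v[8] = max(3+43, 13+39, 17+30, …, 37+3, 47+0) = 52
One optimal cutting: 2 + 2 + 2 + 2 → $13 + $13 + $13 + $13 = $52.

52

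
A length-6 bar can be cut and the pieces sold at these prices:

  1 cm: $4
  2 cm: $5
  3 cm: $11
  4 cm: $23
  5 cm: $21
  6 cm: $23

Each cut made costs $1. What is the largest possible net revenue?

Let r[k] be the best obtainable value from length k. For each k, try every first piece i and keep the best of price[i] + r[k−i] minus the 1 cut fee when i<k.
r[1] = 4
r[2] = max(4+4-1, 5+0) = 7
r[3] = max(4+7-1, 5+4-1, 11+0) = 11
r[4] = max(4+11-1, 5+7-1, 11+4-1, 23+0) = 23
r[5] = max(4+23-1, 5+11-1, 11+7-1, 23+4-1, 21+0) = 26
r[6] = max(4+26-1, 5+23-1, 11+11-1, 23+7-1, 21+4-1, 23+0) = 29
One optimal plan: pieces 4 + 1 + 1 (2 cuts) → $31 − $2 = $29.

29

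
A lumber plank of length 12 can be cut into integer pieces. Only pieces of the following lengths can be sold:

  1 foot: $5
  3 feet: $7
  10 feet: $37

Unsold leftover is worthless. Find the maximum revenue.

Consider every possible first cut. r[k] is the best of p[i]+r[k−i] over all sellable i≤k.
r[1] = 5
r[2] = 10  (first piece 1, then r[1]=5)
r[3] = max(5+10, 7+0) = 15
r[4] = max(5+15, 7+5) = 20
r[5] = max(5+20, 7+10) = 25
r[6] = max(5+25, 7+15) = 30
r[7] = max(5+30, 7+20) = 35
r[8] = max(5+35, 7+25) = 40
r[9] = max(5+40, 7+30) = 45
r[10] = max(5+45, 7+35, 37+0) = 50
r[11] = max(5+50, 7+40, 37+5) = 55
r[12] = max(5+55, 7+45, 37+10) = 60
One optimal cutting: 1 + 1 + 1 + 1 + 1 + 1 + 1 + 1 + 1 + 1 + 1 + 1 → $60.

60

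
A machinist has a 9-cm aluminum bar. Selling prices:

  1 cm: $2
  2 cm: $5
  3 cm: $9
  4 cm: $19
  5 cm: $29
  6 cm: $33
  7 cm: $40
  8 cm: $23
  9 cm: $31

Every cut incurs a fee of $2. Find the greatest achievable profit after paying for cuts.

46

Let r[k] be the best obtainable value from length k. For each k, try every first piece i and keep the best of price[i] + r[k−i] minus the 2 cut fee when i<k.
r[1] = 2
r[2] = max(2+2-2, 5+0) = 5
r[3] = max(2+5-2, 5+2-2, 9+0) = 9
r[4] = max(2+9-2, 5+5-2, 9+2-2, 19+0) = 19
r[5] = max(2+19-2, 5+9-2, 9+5-2, 19+2-2, 29+0) = 29
r[6] = max(2+29-2, 5+19-2, 9+9-2, 19+5-2, 29+2-2, 33+0) = 33
r[7] = max(2+33-2, 5+29-2, 9+19-2, …, 33+2-2, 40+0) = 40
r[8] = max(2+40-2, 5+33-2, 9+29-2, …, 40+2-2, 23+0) = 40
r[9] = max(2+40-2, 5+40-2, 9+33-2, …, 23+2-2, 31+0) = 46
One optimal plan: pieces 5 + 4 (1 cut) → $48 − $2 = $46.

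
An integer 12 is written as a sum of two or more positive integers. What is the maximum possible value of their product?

81

Define prod[k] = max over 1≤i<k of i · max(k−i, prod[k−i]); the inner max lets the remainder stay uncut if that's better.
prod[2] = 1*max(1,0) = 1*1 = 1
prod[3] = max(1*2, 2*1) = 2
prod[4] = max(1*3, 2*2, 3*1) = 4
prod[5] = max(1*4, 2*3, 3*2, 4*1) = 6
prod[6] = max(1*6, 2*4, 3*3, 4*2, 5*1) = 9
prod[7] = max(1*9, 2*6, 3*4, 4*3, 5*2, 6*1) = 12
prod[8] = max(1*12, 2*9, 3*6, …, 6*2, 7*1) = 18
prod[9] = max(1*18, 2*12, 3*9, …, 7*2, 8*1) = 27
prod[10] = max(1*27, 2*18, 3*12, …, 8*2, 9*1) = 36
prod[11] = max(1*36, 2*27, 3*18, …, 9*2, 10*1) = 54
prod[12] = max(1*54, 2*36, 3*27, …, 10*2, 11*1) = 81
One optimal split: 3 + 3 + 3 + 3; product 3*3*3*3 = 81.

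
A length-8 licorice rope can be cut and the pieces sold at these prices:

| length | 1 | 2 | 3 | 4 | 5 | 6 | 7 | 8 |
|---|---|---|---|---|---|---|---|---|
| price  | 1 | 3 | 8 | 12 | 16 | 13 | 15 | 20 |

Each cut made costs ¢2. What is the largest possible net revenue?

22

Consider every possible first cut. net[k] is the best of p[i]+net[k−i] over all sellable i≤k, charging 2 whenever i<k.
net[1] = 1
net[2] = 3
net[3] = 8
net[4] = 12
net[5] = 16
net[6] = 15  (first piece 1, then net[5]=16)
net[7] = 18  (first piece 3, then net[4]=12)
net[8] = 22  (first piece 3, then net[5]=16)
One optimal plan: pieces 5 + 3 (1 cut) → ¢24 − ¢2 = ¢22.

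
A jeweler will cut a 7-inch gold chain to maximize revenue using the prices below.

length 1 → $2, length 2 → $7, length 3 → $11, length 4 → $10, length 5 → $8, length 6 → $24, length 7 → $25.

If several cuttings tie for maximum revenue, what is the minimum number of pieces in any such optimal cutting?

2

Let r[k] be the best obtainable value from length k. For each k, try every first piece i and keep the best of price[i] + r[k−i].
r[1] = 2
r[2] = max(2+2, 7+0) = 7
r[3] = max(2+7, 7+2, 11+0) = 11
r[4] = max(2+11, 7+7, 11+2, 10+0) = 14
r[5] = max(2+14, 7+11, 11+7, 10+2, 8+0) = 18
r[6] = max(2+18, 7+14, 11+11, 10+7, 8+2, 24+0) = 24
r[7] = max(2+24, 7+18, 11+14, …, 24+2, 25+0) = 26
Maximum revenue is $26.
Now minimize piece count subject to staying optimal: for each k, pieces[k] = 1 + min over i with p[i]+r[k−i]=r[k] of pieces[k−i].
pieces[4] = 2
pieces[5] = 2
pieces[6] = 1
pieces[7] = 2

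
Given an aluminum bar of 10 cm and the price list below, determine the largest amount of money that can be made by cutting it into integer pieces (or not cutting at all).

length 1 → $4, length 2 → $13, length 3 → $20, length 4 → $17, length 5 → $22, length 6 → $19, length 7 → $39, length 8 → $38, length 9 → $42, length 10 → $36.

66

Build R[k] bottom-up: R[k] = max over allowed piece i of (p[i] + R[k−i]).
R[1] = 4
R[2] = 13
R[3] = 20
R[4] = 26  (first piece 2, then R[2]=13)
R[5] = 33  (first piece 2, then R[3]=20)
R[6] = 40  (first piece 3, then R[3]=20)
R[7] = 46  (first piece 2, then R[5]=33)
R[8] = 53  (first piece 2, then R[6]=40)
R[9] = 60  (first piece 3, then R[6]=40)
R[10] = 66  (first piece 2, then R[8]=53)
One optimal cutting: 3 + 3 + 2 + 2 → $20 + $20 + $13 + $13 = $66.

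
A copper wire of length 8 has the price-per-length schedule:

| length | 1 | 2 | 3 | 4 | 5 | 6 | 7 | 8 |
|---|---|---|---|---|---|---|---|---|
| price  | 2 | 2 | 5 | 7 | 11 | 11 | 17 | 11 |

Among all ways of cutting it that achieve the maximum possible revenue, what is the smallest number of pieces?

2

Consider every possible first cut. r[k] is the best of p[i]+r[k−i] over all sellable i≤k.
r[1] = 2
r[2] = 4  (first piece 1, then r[1]=2)
r[3] = 6  (first piece 1, then r[2]=4)
r[4] = 8  (first piece 1, then r[3]=6)
r[5] = 11
r[6] = 13  (first piece 1, then r[5]=11)
r[7] = 17
r[8] = 19  (first piece 1, then r[7]=17)
Maximum revenue is €19.
Now minimize piece count subject to staying optimal: for each k, pieces[k] = 1 + min over i with p[i]+r[k−i]=r[k] of pieces[k−i].
pieces[5] = 1
pieces[6] = 2
pieces[7] = 1
pieces[8] = 2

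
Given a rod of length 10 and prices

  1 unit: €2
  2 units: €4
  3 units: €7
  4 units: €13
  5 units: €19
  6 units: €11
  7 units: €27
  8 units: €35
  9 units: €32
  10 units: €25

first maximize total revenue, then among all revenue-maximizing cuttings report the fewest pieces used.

2

Build r[k] bottom-up: r[k] = max over allowed piece i of (p[i] + r[k−i]).
r[1] = 2
r[2] = 4  (first piece 1, then r[1]=2)
r[3] = 7
r[4] = 13
r[5] = 19
r[6] = 21  (first piece 1, then r[5]=19)
r[7] = 27
r[8] = 35
r[9] = 37  (first piece 1, then r[8]=35)
r[10] = 39  (first piece 1, then r[9]=37)
Maximum revenue is €39.
Now minimize piece count subject to staying optimal: for each k, pieces[k] = 1 + min over i with p[i]+r[k−i]=r[k] of pieces[k−i].
pieces[7] = 1
pieces[8] = 1
pieces[9] = 2
pieces[10] = 2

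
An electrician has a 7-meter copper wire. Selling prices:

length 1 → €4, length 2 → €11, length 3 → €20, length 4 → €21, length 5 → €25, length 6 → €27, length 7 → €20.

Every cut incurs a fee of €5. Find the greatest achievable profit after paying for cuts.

36

Let v[k] be the best obtainable value from length k. For each k, try every first piece i and keep the best of price[i] + v[k−i] minus the 5 cut fee when i<k.
v[1] = 4
v[2] = max(4+4-5, 11+0) = 11
v[3] = max(4+11-5, 11+4-5, 20+0) = 20
v[4] = max(4+20-5, 11+11-5, 20+4-5, 21+0) = 21
v[5] = max(4+21-5, 11+20-5, 20+11-5, 21+4-5, 25+0) = 26
v[6] = max(4+26-5, 11+21-5, 20+20-5, 21+11-5, 25+4-5, 27+0) = 35
v[7] = max(4+35-5, 11+26-5, 20+21-5, …, 27+4-5, 20+0) = 36
One optimal plan: pieces 4 + 3 (1 cut) → €41 − €5 = €36.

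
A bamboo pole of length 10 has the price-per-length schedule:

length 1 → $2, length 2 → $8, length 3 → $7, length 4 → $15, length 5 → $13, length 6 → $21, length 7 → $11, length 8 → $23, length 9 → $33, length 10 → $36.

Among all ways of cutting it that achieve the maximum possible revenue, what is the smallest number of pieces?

5

Let r[k] be the best obtainable value from length k. For each k, try every first piece i and keep the best of price[i] + r[k−i].
r[1] = 2
r[2] = max(2+2, 8+0) = 8
r[3] = max(2+8, 8+2, 7+0) = 10
r[4] = max(2+10, 8+8, 7+2, 15+0) = 16
r[5] = max(2+16, 8+10, 7+8, 15+2, 13+0) = 18
r[6] = max(2+18, 8+16, 7+10, 15+8, 13+2, 21+0) = 24
r[7] = max(2+24, 8+18, 7+16, …, 21+2, 11+0) = 26
r[8] = max(2+26, 8+24, 7+18, …, 11+2, 23+0) = 32
r[9] = max(2+32, 8+26, 7+24, …, 23+2, 33+0) = 34
r[10] = max(2+34, 8+32, 7+26, …, 33+2, 36+0) = 40
Maximum revenue is $40.
Now minimize piece count subject to staying optimal: for each k, pieces[k] = 1 + min over i with p[i]+r[k−i]=r[k] of pieces[k−i].
pieces[7] = 4
pieces[8] = 4
pieces[9] = 5
pieces[10] = 5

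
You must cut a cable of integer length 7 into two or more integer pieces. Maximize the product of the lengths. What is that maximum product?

12

Define f[k] = max over 1≤i<k of i · max(k−i, f[k−i]); the inner max lets the remainder stay uncut if that's better.
f[2] = 1*max(1,0) = 1*1 = 1
f[3] = 1*max(2,1) = 1*2 = 2
f[4] = 2*max(2,1) = 2*2 = 4
f[5] = 2*max(3,2) = 2*3 = 6
f[6] = 3*max(3,2) = 3*3 = 9
f[7] = 2*max(5,6) = 2*6 = 12
One optimal split: 3 + 2 + 2; product 3*2*2 = 12.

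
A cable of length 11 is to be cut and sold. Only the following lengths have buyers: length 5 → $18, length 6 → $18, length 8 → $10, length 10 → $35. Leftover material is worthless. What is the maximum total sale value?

Let r[k] be the best obtainable value from length k. For each k, try every first piece i and keep the best of price[i] + r[k−i].
r[1] = 0
r[2] = 0
r[3] = 0
r[4] = 0
r[5] = 18
r[6] = 18
r[7] = 18
r[8] = 18
r[9] = 18
r[10] = 36  (first piece 5, then r[5]=18)
r[11] = 36
One optimal cutting: pieces 5 + 5 with 1 unit of scrap → $36.

36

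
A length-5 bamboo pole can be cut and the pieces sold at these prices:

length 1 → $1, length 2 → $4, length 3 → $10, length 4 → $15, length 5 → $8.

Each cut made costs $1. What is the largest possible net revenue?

Build net[k] bottom-up: net[k] = max over allowed piece i of (p[i] + net[k−i]) − 1 per cut.
net[1] = 1
net[2] = max(1+1-1, 4+0) = 4
net[3] = max(1+4-1, 4+1-1, 10+0) = 10
net[4] = max(1+10-1, 4+4-1, 10+1-1, 15+0) = 15
net[5] = max(1+15-1, 4+10-1, 10+4-1, 15+1-1, 8+0) = 15
One optimal plan: pieces 4 + 1 (1 cut) → $16 − $1 = $15.

15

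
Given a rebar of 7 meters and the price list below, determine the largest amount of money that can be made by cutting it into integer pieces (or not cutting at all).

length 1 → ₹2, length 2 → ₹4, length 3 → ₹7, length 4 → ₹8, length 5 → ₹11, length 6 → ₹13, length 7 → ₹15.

16

Let best[k] be the best obtainable value from length k. For each k, try every first piece i and keep the best of price[i] + best[k−i].
best[1] = 2
best[2] = max(2+2, 4+0) = 4
best[3] = max(2+4, 4+2, 7+0) = 7
best[4] = max(2+7, 4+4, 7+2, 8+0) = 9
best[5] = max(2+9, 4+7, 7+4, 8+2, 11+0) = 11
best[6] = max(2+11, 4+9, 7+7, 8+4, 11+2, 13+0) = 14
best[7] = max(2+14, 4+11, 7+9, …, 13+2, 15+0) = 16
One optimal cutting: 3 + 3 + 1 → ₹7 + ₹7 + ₹2 = ₹16.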